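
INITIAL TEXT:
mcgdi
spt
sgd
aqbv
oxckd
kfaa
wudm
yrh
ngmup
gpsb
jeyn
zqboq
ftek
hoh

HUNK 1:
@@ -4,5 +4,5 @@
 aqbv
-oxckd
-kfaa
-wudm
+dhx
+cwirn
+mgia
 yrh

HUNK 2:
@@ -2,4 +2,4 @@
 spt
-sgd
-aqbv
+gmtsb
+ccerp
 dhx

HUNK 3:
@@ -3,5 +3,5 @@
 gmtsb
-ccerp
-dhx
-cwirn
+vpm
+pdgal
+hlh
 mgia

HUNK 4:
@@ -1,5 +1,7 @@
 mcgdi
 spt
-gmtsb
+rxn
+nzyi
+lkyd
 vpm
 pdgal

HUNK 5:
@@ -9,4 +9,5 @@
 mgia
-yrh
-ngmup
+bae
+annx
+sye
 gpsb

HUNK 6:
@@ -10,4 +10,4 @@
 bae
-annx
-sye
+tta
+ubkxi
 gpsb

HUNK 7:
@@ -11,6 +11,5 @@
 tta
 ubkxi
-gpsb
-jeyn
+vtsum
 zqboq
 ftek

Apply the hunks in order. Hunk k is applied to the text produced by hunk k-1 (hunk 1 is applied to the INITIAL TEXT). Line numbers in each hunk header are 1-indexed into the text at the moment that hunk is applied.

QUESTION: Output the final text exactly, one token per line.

Answer: mcgdi
spt
rxn
nzyi
lkyd
vpm
pdgal
hlh
mgia
bae
tta
ubkxi
vtsum
zqboq
ftek
hoh

Derivation:
Hunk 1: at line 4 remove [oxckd,kfaa,wudm] add [dhx,cwirn,mgia] -> 14 lines: mcgdi spt sgd aqbv dhx cwirn mgia yrh ngmup gpsb jeyn zqboq ftek hoh
Hunk 2: at line 2 remove [sgd,aqbv] add [gmtsb,ccerp] -> 14 lines: mcgdi spt gmtsb ccerp dhx cwirn mgia yrh ngmup gpsb jeyn zqboq ftek hoh
Hunk 3: at line 3 remove [ccerp,dhx,cwirn] add [vpm,pdgal,hlh] -> 14 lines: mcgdi spt gmtsb vpm pdgal hlh mgia yrh ngmup gpsb jeyn zqboq ftek hoh
Hunk 4: at line 1 remove [gmtsb] add [rxn,nzyi,lkyd] -> 16 lines: mcgdi spt rxn nzyi lkyd vpm pdgal hlh mgia yrh ngmup gpsb jeyn zqboq ftek hoh
Hunk 5: at line 9 remove [yrh,ngmup] add [bae,annx,sye] -> 17 lines: mcgdi spt rxn nzyi lkyd vpm pdgal hlh mgia bae annx sye gpsb jeyn zqboq ftek hoh
Hunk 6: at line 10 remove [annx,sye] add [tta,ubkxi] -> 17 lines: mcgdi spt rxn nzyi lkyd vpm pdgal hlh mgia bae tta ubkxi gpsb jeyn zqboq ftek hoh
Hunk 7: at line 11 remove [gpsb,jeyn] add [vtsum] -> 16 lines: mcgdi spt rxn nzyi lkyd vpm pdgal hlh mgia bae tta ubkxi vtsum zqboq ftek hoh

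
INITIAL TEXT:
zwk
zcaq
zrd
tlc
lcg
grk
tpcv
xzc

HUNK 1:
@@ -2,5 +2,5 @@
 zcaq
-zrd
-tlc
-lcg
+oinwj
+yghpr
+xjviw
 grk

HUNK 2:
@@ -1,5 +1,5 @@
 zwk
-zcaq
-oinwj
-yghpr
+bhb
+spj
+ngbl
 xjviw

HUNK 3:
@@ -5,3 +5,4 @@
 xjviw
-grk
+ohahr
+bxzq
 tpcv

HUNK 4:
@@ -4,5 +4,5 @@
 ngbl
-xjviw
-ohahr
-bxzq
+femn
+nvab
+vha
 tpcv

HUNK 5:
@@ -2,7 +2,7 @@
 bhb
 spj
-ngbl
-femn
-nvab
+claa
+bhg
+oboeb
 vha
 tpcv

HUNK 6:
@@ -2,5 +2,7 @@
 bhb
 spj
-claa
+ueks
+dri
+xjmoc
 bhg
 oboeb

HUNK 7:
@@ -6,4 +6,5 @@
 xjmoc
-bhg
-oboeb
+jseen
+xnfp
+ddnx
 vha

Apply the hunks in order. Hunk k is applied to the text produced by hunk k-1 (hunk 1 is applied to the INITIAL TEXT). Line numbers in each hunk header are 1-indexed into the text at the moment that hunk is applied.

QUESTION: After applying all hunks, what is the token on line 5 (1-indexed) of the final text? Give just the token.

Answer: dri

Derivation:
Hunk 1: at line 2 remove [zrd,tlc,lcg] add [oinwj,yghpr,xjviw] -> 8 lines: zwk zcaq oinwj yghpr xjviw grk tpcv xzc
Hunk 2: at line 1 remove [zcaq,oinwj,yghpr] add [bhb,spj,ngbl] -> 8 lines: zwk bhb spj ngbl xjviw grk tpcv xzc
Hunk 3: at line 5 remove [grk] add [ohahr,bxzq] -> 9 lines: zwk bhb spj ngbl xjviw ohahr bxzq tpcv xzc
Hunk 4: at line 4 remove [xjviw,ohahr,bxzq] add [femn,nvab,vha] -> 9 lines: zwk bhb spj ngbl femn nvab vha tpcv xzc
Hunk 5: at line 2 remove [ngbl,femn,nvab] add [claa,bhg,oboeb] -> 9 lines: zwk bhb spj claa bhg oboeb vha tpcv xzc
Hunk 6: at line 2 remove [claa] add [ueks,dri,xjmoc] -> 11 lines: zwk bhb spj ueks dri xjmoc bhg oboeb vha tpcv xzc
Hunk 7: at line 6 remove [bhg,oboeb] add [jseen,xnfp,ddnx] -> 12 lines: zwk bhb spj ueks dri xjmoc jseen xnfp ddnx vha tpcv xzc
Final line 5: dri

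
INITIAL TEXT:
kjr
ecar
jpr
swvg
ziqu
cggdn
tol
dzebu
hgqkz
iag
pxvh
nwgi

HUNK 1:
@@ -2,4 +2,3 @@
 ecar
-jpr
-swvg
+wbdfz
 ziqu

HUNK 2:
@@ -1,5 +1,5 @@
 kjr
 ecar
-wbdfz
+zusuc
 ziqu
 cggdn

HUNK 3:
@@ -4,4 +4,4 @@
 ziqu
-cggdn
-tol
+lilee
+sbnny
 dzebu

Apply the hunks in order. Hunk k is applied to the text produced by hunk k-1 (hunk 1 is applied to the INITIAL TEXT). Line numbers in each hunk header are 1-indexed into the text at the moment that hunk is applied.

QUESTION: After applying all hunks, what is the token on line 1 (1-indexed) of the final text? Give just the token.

Answer: kjr

Derivation:
Hunk 1: at line 2 remove [jpr,swvg] add [wbdfz] -> 11 lines: kjr ecar wbdfz ziqu cggdn tol dzebu hgqkz iag pxvh nwgi
Hunk 2: at line 1 remove [wbdfz] add [zusuc] -> 11 lines: kjr ecar zusuc ziqu cggdn tol dzebu hgqkz iag pxvh nwgi
Hunk 3: at line 4 remove [cggdn,tol] add [lilee,sbnny] -> 11 lines: kjr ecar zusuc ziqu lilee sbnny dzebu hgqkz iag pxvh nwgi
Final line 1: kjr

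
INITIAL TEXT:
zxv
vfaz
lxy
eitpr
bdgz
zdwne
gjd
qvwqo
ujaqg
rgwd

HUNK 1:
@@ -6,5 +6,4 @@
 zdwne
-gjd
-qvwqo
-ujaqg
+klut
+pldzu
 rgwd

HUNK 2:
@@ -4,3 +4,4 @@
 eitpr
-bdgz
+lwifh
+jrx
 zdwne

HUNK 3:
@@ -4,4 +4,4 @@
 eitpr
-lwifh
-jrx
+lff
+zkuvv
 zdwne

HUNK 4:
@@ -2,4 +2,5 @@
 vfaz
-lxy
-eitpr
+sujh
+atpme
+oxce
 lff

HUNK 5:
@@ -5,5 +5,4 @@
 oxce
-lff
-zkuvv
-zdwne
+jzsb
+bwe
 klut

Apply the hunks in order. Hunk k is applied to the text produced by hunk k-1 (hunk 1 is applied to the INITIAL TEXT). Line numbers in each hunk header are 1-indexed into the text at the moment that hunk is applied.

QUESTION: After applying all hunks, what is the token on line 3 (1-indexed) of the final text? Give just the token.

Answer: sujh

Derivation:
Hunk 1: at line 6 remove [gjd,qvwqo,ujaqg] add [klut,pldzu] -> 9 lines: zxv vfaz lxy eitpr bdgz zdwne klut pldzu rgwd
Hunk 2: at line 4 remove [bdgz] add [lwifh,jrx] -> 10 lines: zxv vfaz lxy eitpr lwifh jrx zdwne klut pldzu rgwd
Hunk 3: at line 4 remove [lwifh,jrx] add [lff,zkuvv] -> 10 lines: zxv vfaz lxy eitpr lff zkuvv zdwne klut pldzu rgwd
Hunk 4: at line 2 remove [lxy,eitpr] add [sujh,atpme,oxce] -> 11 lines: zxv vfaz sujh atpme oxce lff zkuvv zdwne klut pldzu rgwd
Hunk 5: at line 5 remove [lff,zkuvv,zdwne] add [jzsb,bwe] -> 10 lines: zxv vfaz sujh atpme oxce jzsb bwe klut pldzu rgwd
Final line 3: sujh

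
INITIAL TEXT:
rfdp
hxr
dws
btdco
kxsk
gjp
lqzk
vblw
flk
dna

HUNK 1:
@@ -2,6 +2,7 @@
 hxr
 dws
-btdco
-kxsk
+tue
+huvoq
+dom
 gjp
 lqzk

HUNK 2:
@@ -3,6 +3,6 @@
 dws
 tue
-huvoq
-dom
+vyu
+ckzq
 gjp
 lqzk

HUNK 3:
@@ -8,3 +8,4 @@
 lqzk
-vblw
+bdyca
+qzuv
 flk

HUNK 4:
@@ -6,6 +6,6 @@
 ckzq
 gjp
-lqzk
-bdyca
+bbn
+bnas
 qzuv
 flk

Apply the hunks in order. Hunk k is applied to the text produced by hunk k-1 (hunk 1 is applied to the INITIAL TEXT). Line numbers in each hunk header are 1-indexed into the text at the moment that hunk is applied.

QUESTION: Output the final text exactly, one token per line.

Hunk 1: at line 2 remove [btdco,kxsk] add [tue,huvoq,dom] -> 11 lines: rfdp hxr dws tue huvoq dom gjp lqzk vblw flk dna
Hunk 2: at line 3 remove [huvoq,dom] add [vyu,ckzq] -> 11 lines: rfdp hxr dws tue vyu ckzq gjp lqzk vblw flk dna
Hunk 3: at line 8 remove [vblw] add [bdyca,qzuv] -> 12 lines: rfdp hxr dws tue vyu ckzq gjp lqzk bdyca qzuv flk dna
Hunk 4: at line 6 remove [lqzk,bdyca] add [bbn,bnas] -> 12 lines: rfdp hxr dws tue vyu ckzq gjp bbn bnas qzuv flk dna

Answer: rfdp
hxr
dws
tue
vyu
ckzq
gjp
bbn
bnas
qzuv
flk
dna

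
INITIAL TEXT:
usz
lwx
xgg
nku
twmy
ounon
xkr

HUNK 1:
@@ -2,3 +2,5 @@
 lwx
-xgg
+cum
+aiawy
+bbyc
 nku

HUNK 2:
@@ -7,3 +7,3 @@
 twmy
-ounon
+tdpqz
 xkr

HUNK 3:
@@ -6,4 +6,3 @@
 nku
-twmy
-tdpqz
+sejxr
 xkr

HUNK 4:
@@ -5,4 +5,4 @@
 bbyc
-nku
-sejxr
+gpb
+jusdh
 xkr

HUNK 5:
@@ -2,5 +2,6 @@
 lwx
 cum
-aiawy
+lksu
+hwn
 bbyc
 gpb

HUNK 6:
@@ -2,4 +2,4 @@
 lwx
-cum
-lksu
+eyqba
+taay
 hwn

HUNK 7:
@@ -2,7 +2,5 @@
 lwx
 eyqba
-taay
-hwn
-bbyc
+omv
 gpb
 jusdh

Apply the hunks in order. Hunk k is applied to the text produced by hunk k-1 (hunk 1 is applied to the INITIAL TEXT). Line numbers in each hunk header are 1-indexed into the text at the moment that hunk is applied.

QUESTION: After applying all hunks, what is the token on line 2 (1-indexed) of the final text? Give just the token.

Answer: lwx

Derivation:
Hunk 1: at line 2 remove [xgg] add [cum,aiawy,bbyc] -> 9 lines: usz lwx cum aiawy bbyc nku twmy ounon xkr
Hunk 2: at line 7 remove [ounon] add [tdpqz] -> 9 lines: usz lwx cum aiawy bbyc nku twmy tdpqz xkr
Hunk 3: at line 6 remove [twmy,tdpqz] add [sejxr] -> 8 lines: usz lwx cum aiawy bbyc nku sejxr xkr
Hunk 4: at line 5 remove [nku,sejxr] add [gpb,jusdh] -> 8 lines: usz lwx cum aiawy bbyc gpb jusdh xkr
Hunk 5: at line 2 remove [aiawy] add [lksu,hwn] -> 9 lines: usz lwx cum lksu hwn bbyc gpb jusdh xkr
Hunk 6: at line 2 remove [cum,lksu] add [eyqba,taay] -> 9 lines: usz lwx eyqba taay hwn bbyc gpb jusdh xkr
Hunk 7: at line 2 remove [taay,hwn,bbyc] add [omv] -> 7 lines: usz lwx eyqba omv gpb jusdh xkr
Final line 2: lwx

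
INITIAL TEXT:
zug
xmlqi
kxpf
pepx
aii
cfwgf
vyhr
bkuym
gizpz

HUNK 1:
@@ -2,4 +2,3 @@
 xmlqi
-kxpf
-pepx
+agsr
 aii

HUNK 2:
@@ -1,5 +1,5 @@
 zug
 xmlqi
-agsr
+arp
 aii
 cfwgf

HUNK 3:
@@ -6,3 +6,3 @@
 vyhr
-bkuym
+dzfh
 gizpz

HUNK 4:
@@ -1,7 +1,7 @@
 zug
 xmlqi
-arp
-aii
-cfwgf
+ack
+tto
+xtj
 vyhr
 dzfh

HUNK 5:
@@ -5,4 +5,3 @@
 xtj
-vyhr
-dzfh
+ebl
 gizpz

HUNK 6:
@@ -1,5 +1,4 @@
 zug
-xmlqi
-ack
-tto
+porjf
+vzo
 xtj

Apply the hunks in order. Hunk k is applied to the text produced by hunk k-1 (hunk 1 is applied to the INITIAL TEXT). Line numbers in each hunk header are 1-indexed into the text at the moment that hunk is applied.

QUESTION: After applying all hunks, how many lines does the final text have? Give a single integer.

Answer: 6

Derivation:
Hunk 1: at line 2 remove [kxpf,pepx] add [agsr] -> 8 lines: zug xmlqi agsr aii cfwgf vyhr bkuym gizpz
Hunk 2: at line 1 remove [agsr] add [arp] -> 8 lines: zug xmlqi arp aii cfwgf vyhr bkuym gizpz
Hunk 3: at line 6 remove [bkuym] add [dzfh] -> 8 lines: zug xmlqi arp aii cfwgf vyhr dzfh gizpz
Hunk 4: at line 1 remove [arp,aii,cfwgf] add [ack,tto,xtj] -> 8 lines: zug xmlqi ack tto xtj vyhr dzfh gizpz
Hunk 5: at line 5 remove [vyhr,dzfh] add [ebl] -> 7 lines: zug xmlqi ack tto xtj ebl gizpz
Hunk 6: at line 1 remove [xmlqi,ack,tto] add [porjf,vzo] -> 6 lines: zug porjf vzo xtj ebl gizpz
Final line count: 6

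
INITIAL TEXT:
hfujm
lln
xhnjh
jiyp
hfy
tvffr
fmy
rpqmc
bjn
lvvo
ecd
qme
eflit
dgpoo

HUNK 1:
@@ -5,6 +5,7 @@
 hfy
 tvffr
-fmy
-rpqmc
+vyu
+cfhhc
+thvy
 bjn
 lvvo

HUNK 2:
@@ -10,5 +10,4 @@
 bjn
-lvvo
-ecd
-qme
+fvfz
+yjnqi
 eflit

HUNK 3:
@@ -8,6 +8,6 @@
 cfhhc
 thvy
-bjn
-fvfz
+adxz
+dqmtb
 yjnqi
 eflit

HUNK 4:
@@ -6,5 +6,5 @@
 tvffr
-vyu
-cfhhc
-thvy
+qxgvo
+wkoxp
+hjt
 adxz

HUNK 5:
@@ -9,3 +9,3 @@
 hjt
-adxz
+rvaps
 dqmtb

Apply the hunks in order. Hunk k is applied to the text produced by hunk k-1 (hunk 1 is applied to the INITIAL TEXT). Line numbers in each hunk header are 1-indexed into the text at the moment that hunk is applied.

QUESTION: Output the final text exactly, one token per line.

Hunk 1: at line 5 remove [fmy,rpqmc] add [vyu,cfhhc,thvy] -> 15 lines: hfujm lln xhnjh jiyp hfy tvffr vyu cfhhc thvy bjn lvvo ecd qme eflit dgpoo
Hunk 2: at line 10 remove [lvvo,ecd,qme] add [fvfz,yjnqi] -> 14 lines: hfujm lln xhnjh jiyp hfy tvffr vyu cfhhc thvy bjn fvfz yjnqi eflit dgpoo
Hunk 3: at line 8 remove [bjn,fvfz] add [adxz,dqmtb] -> 14 lines: hfujm lln xhnjh jiyp hfy tvffr vyu cfhhc thvy adxz dqmtb yjnqi eflit dgpoo
Hunk 4: at line 6 remove [vyu,cfhhc,thvy] add [qxgvo,wkoxp,hjt] -> 14 lines: hfujm lln xhnjh jiyp hfy tvffr qxgvo wkoxp hjt adxz dqmtb yjnqi eflit dgpoo
Hunk 5: at line 9 remove [adxz] add [rvaps] -> 14 lines: hfujm lln xhnjh jiyp hfy tvffr qxgvo wkoxp hjt rvaps dqmtb yjnqi eflit dgpoo

Answer: hfujm
lln
xhnjh
jiyp
hfy
tvffr
qxgvo
wkoxp
hjt
rvaps
dqmtb
yjnqi
eflit
dgpoo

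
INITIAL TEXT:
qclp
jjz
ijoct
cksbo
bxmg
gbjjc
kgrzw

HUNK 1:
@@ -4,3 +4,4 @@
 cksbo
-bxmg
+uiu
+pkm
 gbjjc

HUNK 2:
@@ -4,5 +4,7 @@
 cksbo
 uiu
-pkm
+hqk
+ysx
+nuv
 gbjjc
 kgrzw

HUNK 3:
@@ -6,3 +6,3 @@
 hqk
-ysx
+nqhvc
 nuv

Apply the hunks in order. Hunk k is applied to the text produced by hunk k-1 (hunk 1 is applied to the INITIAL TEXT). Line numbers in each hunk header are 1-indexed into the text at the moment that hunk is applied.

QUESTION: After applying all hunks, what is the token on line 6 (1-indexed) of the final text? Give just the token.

Hunk 1: at line 4 remove [bxmg] add [uiu,pkm] -> 8 lines: qclp jjz ijoct cksbo uiu pkm gbjjc kgrzw
Hunk 2: at line 4 remove [pkm] add [hqk,ysx,nuv] -> 10 lines: qclp jjz ijoct cksbo uiu hqk ysx nuv gbjjc kgrzw
Hunk 3: at line 6 remove [ysx] add [nqhvc] -> 10 lines: qclp jjz ijoct cksbo uiu hqk nqhvc nuv gbjjc kgrzw
Final line 6: hqk

Answer: hqk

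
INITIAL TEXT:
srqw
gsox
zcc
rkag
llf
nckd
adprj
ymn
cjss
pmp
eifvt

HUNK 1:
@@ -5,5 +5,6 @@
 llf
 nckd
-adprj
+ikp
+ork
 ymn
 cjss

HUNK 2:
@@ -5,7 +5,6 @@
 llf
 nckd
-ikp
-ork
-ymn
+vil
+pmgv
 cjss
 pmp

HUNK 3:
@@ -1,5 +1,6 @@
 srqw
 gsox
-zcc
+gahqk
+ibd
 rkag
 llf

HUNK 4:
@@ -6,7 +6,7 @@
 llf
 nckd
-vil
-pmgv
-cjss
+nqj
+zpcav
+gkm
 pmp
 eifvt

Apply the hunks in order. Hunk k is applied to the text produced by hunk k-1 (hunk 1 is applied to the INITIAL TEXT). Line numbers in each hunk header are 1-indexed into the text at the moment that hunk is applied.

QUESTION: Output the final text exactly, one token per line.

Hunk 1: at line 5 remove [adprj] add [ikp,ork] -> 12 lines: srqw gsox zcc rkag llf nckd ikp ork ymn cjss pmp eifvt
Hunk 2: at line 5 remove [ikp,ork,ymn] add [vil,pmgv] -> 11 lines: srqw gsox zcc rkag llf nckd vil pmgv cjss pmp eifvt
Hunk 3: at line 1 remove [zcc] add [gahqk,ibd] -> 12 lines: srqw gsox gahqk ibd rkag llf nckd vil pmgv cjss pmp eifvt
Hunk 4: at line 6 remove [vil,pmgv,cjss] add [nqj,zpcav,gkm] -> 12 lines: srqw gsox gahqk ibd rkag llf nckd nqj zpcav gkm pmp eifvt

Answer: srqw
gsox
gahqk
ibd
rkag
llf
nckd
nqj
zpcav
gkm
pmp
eifvt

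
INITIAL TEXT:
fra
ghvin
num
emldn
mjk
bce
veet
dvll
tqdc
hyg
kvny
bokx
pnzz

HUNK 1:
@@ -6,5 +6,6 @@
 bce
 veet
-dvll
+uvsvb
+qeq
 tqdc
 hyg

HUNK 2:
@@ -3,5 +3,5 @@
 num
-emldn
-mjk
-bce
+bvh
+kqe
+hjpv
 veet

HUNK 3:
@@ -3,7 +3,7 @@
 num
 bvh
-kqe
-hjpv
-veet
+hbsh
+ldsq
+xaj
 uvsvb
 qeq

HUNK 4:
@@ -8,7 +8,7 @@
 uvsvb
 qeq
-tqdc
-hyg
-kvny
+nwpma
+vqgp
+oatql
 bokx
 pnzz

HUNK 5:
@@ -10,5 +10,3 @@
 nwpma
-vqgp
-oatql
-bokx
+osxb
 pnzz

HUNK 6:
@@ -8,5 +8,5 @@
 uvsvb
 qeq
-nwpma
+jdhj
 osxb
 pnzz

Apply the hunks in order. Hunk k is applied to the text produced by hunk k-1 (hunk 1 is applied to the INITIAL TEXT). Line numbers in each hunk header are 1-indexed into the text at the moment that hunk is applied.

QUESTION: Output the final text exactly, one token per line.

Answer: fra
ghvin
num
bvh
hbsh
ldsq
xaj
uvsvb
qeq
jdhj
osxb
pnzz

Derivation:
Hunk 1: at line 6 remove [dvll] add [uvsvb,qeq] -> 14 lines: fra ghvin num emldn mjk bce veet uvsvb qeq tqdc hyg kvny bokx pnzz
Hunk 2: at line 3 remove [emldn,mjk,bce] add [bvh,kqe,hjpv] -> 14 lines: fra ghvin num bvh kqe hjpv veet uvsvb qeq tqdc hyg kvny bokx pnzz
Hunk 3: at line 3 remove [kqe,hjpv,veet] add [hbsh,ldsq,xaj] -> 14 lines: fra ghvin num bvh hbsh ldsq xaj uvsvb qeq tqdc hyg kvny bokx pnzz
Hunk 4: at line 8 remove [tqdc,hyg,kvny] add [nwpma,vqgp,oatql] -> 14 lines: fra ghvin num bvh hbsh ldsq xaj uvsvb qeq nwpma vqgp oatql bokx pnzz
Hunk 5: at line 10 remove [vqgp,oatql,bokx] add [osxb] -> 12 lines: fra ghvin num bvh hbsh ldsq xaj uvsvb qeq nwpma osxb pnzz
Hunk 6: at line 8 remove [nwpma] add [jdhj] -> 12 lines: fra ghvin num bvh hbsh ldsq xaj uvsvb qeq jdhj osxb pnzz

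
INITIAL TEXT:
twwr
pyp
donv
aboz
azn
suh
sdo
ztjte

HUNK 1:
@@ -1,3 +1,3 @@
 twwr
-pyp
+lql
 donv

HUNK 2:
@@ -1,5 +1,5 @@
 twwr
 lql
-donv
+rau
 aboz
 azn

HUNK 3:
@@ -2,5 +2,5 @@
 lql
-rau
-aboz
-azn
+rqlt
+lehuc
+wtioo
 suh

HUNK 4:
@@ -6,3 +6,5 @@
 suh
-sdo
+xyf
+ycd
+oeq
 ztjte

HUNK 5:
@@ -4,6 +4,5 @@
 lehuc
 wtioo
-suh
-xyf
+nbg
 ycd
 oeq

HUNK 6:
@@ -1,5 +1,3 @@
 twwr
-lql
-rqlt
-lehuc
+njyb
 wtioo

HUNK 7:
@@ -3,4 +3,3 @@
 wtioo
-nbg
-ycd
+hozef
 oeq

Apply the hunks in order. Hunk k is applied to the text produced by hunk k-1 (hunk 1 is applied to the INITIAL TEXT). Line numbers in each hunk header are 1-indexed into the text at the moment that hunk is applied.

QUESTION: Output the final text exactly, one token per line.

Hunk 1: at line 1 remove [pyp] add [lql] -> 8 lines: twwr lql donv aboz azn suh sdo ztjte
Hunk 2: at line 1 remove [donv] add [rau] -> 8 lines: twwr lql rau aboz azn suh sdo ztjte
Hunk 3: at line 2 remove [rau,aboz,azn] add [rqlt,lehuc,wtioo] -> 8 lines: twwr lql rqlt lehuc wtioo suh sdo ztjte
Hunk 4: at line 6 remove [sdo] add [xyf,ycd,oeq] -> 10 lines: twwr lql rqlt lehuc wtioo suh xyf ycd oeq ztjte
Hunk 5: at line 4 remove [suh,xyf] add [nbg] -> 9 lines: twwr lql rqlt lehuc wtioo nbg ycd oeq ztjte
Hunk 6: at line 1 remove [lql,rqlt,lehuc] add [njyb] -> 7 lines: twwr njyb wtioo nbg ycd oeq ztjte
Hunk 7: at line 3 remove [nbg,ycd] add [hozef] -> 6 lines: twwr njyb wtioo hozef oeq ztjte

Answer: twwr
njyb
wtioo
hozef
oeq
ztjte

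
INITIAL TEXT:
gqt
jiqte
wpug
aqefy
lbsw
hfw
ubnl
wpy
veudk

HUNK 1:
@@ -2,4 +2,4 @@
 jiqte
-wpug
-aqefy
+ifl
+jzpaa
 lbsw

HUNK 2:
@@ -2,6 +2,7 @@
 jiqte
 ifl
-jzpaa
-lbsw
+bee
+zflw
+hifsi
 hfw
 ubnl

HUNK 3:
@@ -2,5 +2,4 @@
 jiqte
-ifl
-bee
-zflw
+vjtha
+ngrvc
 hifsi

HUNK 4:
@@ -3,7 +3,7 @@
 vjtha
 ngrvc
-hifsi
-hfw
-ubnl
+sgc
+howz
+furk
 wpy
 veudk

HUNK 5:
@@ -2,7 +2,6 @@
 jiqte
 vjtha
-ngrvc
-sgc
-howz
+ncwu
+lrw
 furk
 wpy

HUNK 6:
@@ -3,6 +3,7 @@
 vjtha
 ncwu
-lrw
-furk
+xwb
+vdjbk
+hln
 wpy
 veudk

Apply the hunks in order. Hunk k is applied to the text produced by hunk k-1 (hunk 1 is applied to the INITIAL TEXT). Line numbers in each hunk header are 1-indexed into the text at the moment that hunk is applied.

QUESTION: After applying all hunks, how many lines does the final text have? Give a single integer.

Hunk 1: at line 2 remove [wpug,aqefy] add [ifl,jzpaa] -> 9 lines: gqt jiqte ifl jzpaa lbsw hfw ubnl wpy veudk
Hunk 2: at line 2 remove [jzpaa,lbsw] add [bee,zflw,hifsi] -> 10 lines: gqt jiqte ifl bee zflw hifsi hfw ubnl wpy veudk
Hunk 3: at line 2 remove [ifl,bee,zflw] add [vjtha,ngrvc] -> 9 lines: gqt jiqte vjtha ngrvc hifsi hfw ubnl wpy veudk
Hunk 4: at line 3 remove [hifsi,hfw,ubnl] add [sgc,howz,furk] -> 9 lines: gqt jiqte vjtha ngrvc sgc howz furk wpy veudk
Hunk 5: at line 2 remove [ngrvc,sgc,howz] add [ncwu,lrw] -> 8 lines: gqt jiqte vjtha ncwu lrw furk wpy veudk
Hunk 6: at line 3 remove [lrw,furk] add [xwb,vdjbk,hln] -> 9 lines: gqt jiqte vjtha ncwu xwb vdjbk hln wpy veudk
Final line count: 9

Answer: 9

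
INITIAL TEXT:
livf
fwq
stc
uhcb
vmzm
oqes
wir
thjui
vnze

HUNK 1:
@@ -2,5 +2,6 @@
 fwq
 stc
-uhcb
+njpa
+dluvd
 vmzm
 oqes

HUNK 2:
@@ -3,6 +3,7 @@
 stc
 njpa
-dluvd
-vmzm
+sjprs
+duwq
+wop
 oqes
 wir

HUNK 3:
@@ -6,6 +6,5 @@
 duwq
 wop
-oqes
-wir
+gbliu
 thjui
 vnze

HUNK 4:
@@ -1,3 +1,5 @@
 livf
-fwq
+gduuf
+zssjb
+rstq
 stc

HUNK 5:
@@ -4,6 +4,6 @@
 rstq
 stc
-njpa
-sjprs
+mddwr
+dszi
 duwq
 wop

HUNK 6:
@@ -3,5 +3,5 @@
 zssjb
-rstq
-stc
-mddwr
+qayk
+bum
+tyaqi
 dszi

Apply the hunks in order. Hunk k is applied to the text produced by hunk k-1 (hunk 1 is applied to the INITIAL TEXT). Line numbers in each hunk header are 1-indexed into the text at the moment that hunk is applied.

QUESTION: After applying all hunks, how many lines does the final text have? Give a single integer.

Answer: 12

Derivation:
Hunk 1: at line 2 remove [uhcb] add [njpa,dluvd] -> 10 lines: livf fwq stc njpa dluvd vmzm oqes wir thjui vnze
Hunk 2: at line 3 remove [dluvd,vmzm] add [sjprs,duwq,wop] -> 11 lines: livf fwq stc njpa sjprs duwq wop oqes wir thjui vnze
Hunk 3: at line 6 remove [oqes,wir] add [gbliu] -> 10 lines: livf fwq stc njpa sjprs duwq wop gbliu thjui vnze
Hunk 4: at line 1 remove [fwq] add [gduuf,zssjb,rstq] -> 12 lines: livf gduuf zssjb rstq stc njpa sjprs duwq wop gbliu thjui vnze
Hunk 5: at line 4 remove [njpa,sjprs] add [mddwr,dszi] -> 12 lines: livf gduuf zssjb rstq stc mddwr dszi duwq wop gbliu thjui vnze
Hunk 6: at line 3 remove [rstq,stc,mddwr] add [qayk,bum,tyaqi] -> 12 lines: livf gduuf zssjb qayk bum tyaqi dszi duwq wop gbliu thjui vnze
Final line count: 12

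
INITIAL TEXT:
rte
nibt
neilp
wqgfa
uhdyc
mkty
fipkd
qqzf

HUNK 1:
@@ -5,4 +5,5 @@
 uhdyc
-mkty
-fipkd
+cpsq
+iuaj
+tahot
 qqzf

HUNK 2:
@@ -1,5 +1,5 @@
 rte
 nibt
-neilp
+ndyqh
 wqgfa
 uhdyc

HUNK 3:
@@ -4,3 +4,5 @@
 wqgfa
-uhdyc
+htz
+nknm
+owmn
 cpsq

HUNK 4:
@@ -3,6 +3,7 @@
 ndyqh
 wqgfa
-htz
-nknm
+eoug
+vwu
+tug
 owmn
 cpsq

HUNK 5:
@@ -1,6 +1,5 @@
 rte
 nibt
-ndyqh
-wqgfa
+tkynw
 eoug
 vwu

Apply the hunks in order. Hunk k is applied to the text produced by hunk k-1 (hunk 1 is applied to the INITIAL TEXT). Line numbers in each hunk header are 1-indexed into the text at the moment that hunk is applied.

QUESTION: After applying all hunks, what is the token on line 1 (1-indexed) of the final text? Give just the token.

Hunk 1: at line 5 remove [mkty,fipkd] add [cpsq,iuaj,tahot] -> 9 lines: rte nibt neilp wqgfa uhdyc cpsq iuaj tahot qqzf
Hunk 2: at line 1 remove [neilp] add [ndyqh] -> 9 lines: rte nibt ndyqh wqgfa uhdyc cpsq iuaj tahot qqzf
Hunk 3: at line 4 remove [uhdyc] add [htz,nknm,owmn] -> 11 lines: rte nibt ndyqh wqgfa htz nknm owmn cpsq iuaj tahot qqzf
Hunk 4: at line 3 remove [htz,nknm] add [eoug,vwu,tug] -> 12 lines: rte nibt ndyqh wqgfa eoug vwu tug owmn cpsq iuaj tahot qqzf
Hunk 5: at line 1 remove [ndyqh,wqgfa] add [tkynw] -> 11 lines: rte nibt tkynw eoug vwu tug owmn cpsq iuaj tahot qqzf
Final line 1: rte

Answer: rte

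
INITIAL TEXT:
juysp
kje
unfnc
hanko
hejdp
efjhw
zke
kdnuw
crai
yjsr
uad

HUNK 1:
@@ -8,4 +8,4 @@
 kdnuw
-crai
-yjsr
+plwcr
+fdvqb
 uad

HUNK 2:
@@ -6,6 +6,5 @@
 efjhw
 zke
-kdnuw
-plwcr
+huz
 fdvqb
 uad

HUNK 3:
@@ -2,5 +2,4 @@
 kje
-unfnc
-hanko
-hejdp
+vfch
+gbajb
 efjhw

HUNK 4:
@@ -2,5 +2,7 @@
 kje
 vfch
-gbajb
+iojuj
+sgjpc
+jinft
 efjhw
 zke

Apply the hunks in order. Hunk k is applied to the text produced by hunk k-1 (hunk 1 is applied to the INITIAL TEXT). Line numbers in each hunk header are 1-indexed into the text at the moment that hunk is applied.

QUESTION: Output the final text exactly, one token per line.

Hunk 1: at line 8 remove [crai,yjsr] add [plwcr,fdvqb] -> 11 lines: juysp kje unfnc hanko hejdp efjhw zke kdnuw plwcr fdvqb uad
Hunk 2: at line 6 remove [kdnuw,plwcr] add [huz] -> 10 lines: juysp kje unfnc hanko hejdp efjhw zke huz fdvqb uad
Hunk 3: at line 2 remove [unfnc,hanko,hejdp] add [vfch,gbajb] -> 9 lines: juysp kje vfch gbajb efjhw zke huz fdvqb uad
Hunk 4: at line 2 remove [gbajb] add [iojuj,sgjpc,jinft] -> 11 lines: juysp kje vfch iojuj sgjpc jinft efjhw zke huz fdvqb uad

Answer: juysp
kje
vfch
iojuj
sgjpc
jinft
efjhw
zke
huz
fdvqb
uad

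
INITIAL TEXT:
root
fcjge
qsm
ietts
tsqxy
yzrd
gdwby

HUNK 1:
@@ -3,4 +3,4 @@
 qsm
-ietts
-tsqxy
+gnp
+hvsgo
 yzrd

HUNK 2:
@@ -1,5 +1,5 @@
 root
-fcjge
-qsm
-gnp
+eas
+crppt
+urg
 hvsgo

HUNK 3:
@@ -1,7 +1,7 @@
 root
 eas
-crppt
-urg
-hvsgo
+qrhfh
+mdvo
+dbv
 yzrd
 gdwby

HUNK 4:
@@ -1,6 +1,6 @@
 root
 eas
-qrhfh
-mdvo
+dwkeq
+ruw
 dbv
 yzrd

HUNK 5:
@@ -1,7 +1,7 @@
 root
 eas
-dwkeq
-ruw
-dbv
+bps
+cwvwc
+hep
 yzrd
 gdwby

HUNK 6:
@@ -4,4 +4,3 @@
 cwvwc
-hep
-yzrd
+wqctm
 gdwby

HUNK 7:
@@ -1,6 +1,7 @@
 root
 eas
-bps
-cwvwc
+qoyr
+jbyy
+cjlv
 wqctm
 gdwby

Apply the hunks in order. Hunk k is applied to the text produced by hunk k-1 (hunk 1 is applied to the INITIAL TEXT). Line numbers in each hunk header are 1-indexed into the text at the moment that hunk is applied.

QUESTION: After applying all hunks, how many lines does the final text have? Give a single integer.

Answer: 7

Derivation:
Hunk 1: at line 3 remove [ietts,tsqxy] add [gnp,hvsgo] -> 7 lines: root fcjge qsm gnp hvsgo yzrd gdwby
Hunk 2: at line 1 remove [fcjge,qsm,gnp] add [eas,crppt,urg] -> 7 lines: root eas crppt urg hvsgo yzrd gdwby
Hunk 3: at line 1 remove [crppt,urg,hvsgo] add [qrhfh,mdvo,dbv] -> 7 lines: root eas qrhfh mdvo dbv yzrd gdwby
Hunk 4: at line 1 remove [qrhfh,mdvo] add [dwkeq,ruw] -> 7 lines: root eas dwkeq ruw dbv yzrd gdwby
Hunk 5: at line 1 remove [dwkeq,ruw,dbv] add [bps,cwvwc,hep] -> 7 lines: root eas bps cwvwc hep yzrd gdwby
Hunk 6: at line 4 remove [hep,yzrd] add [wqctm] -> 6 lines: root eas bps cwvwc wqctm gdwby
Hunk 7: at line 1 remove [bps,cwvwc] add [qoyr,jbyy,cjlv] -> 7 lines: root eas qoyr jbyy cjlv wqctm gdwby
Final line count: 7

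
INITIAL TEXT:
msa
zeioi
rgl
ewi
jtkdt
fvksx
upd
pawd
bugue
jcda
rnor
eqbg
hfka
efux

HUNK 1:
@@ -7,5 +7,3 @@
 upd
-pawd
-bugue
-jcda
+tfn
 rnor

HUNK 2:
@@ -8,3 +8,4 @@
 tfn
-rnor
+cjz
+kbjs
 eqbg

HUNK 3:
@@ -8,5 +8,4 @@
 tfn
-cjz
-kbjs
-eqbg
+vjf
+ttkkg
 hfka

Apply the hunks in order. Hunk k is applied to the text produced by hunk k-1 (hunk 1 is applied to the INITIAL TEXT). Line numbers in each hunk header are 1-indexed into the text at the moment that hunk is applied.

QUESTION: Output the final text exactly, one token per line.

Hunk 1: at line 7 remove [pawd,bugue,jcda] add [tfn] -> 12 lines: msa zeioi rgl ewi jtkdt fvksx upd tfn rnor eqbg hfka efux
Hunk 2: at line 8 remove [rnor] add [cjz,kbjs] -> 13 lines: msa zeioi rgl ewi jtkdt fvksx upd tfn cjz kbjs eqbg hfka efux
Hunk 3: at line 8 remove [cjz,kbjs,eqbg] add [vjf,ttkkg] -> 12 lines: msa zeioi rgl ewi jtkdt fvksx upd tfn vjf ttkkg hfka efux

Answer: msa
zeioi
rgl
ewi
jtkdt
fvksx
upd
tfn
vjf
ttkkg
hfka
efux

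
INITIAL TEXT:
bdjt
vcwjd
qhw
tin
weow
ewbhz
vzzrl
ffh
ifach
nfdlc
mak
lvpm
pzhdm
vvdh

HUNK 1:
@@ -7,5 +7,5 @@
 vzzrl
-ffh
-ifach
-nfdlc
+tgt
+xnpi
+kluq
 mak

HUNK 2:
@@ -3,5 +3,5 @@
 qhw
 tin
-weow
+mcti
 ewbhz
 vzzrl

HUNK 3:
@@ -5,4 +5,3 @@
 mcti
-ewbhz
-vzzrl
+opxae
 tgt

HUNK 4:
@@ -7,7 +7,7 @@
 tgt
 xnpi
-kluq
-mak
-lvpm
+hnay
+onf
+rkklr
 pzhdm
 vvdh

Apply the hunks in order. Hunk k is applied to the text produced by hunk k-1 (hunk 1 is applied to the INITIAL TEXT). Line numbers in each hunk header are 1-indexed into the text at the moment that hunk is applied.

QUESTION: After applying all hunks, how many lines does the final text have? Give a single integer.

Hunk 1: at line 7 remove [ffh,ifach,nfdlc] add [tgt,xnpi,kluq] -> 14 lines: bdjt vcwjd qhw tin weow ewbhz vzzrl tgt xnpi kluq mak lvpm pzhdm vvdh
Hunk 2: at line 3 remove [weow] add [mcti] -> 14 lines: bdjt vcwjd qhw tin mcti ewbhz vzzrl tgt xnpi kluq mak lvpm pzhdm vvdh
Hunk 3: at line 5 remove [ewbhz,vzzrl] add [opxae] -> 13 lines: bdjt vcwjd qhw tin mcti opxae tgt xnpi kluq mak lvpm pzhdm vvdh
Hunk 4: at line 7 remove [kluq,mak,lvpm] add [hnay,onf,rkklr] -> 13 lines: bdjt vcwjd qhw tin mcti opxae tgt xnpi hnay onf rkklr pzhdm vvdh
Final line count: 13

Answer: 13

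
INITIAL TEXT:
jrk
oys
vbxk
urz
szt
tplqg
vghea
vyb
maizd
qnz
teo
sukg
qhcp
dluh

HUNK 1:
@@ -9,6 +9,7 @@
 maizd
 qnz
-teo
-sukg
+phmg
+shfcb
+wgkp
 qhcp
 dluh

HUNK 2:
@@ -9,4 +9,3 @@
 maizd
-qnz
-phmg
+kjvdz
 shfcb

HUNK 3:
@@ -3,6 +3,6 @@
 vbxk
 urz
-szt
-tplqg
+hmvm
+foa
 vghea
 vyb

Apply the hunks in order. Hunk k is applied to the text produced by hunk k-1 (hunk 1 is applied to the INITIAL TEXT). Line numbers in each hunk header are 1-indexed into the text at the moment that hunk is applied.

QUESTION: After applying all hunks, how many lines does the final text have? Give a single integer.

Hunk 1: at line 9 remove [teo,sukg] add [phmg,shfcb,wgkp] -> 15 lines: jrk oys vbxk urz szt tplqg vghea vyb maizd qnz phmg shfcb wgkp qhcp dluh
Hunk 2: at line 9 remove [qnz,phmg] add [kjvdz] -> 14 lines: jrk oys vbxk urz szt tplqg vghea vyb maizd kjvdz shfcb wgkp qhcp dluh
Hunk 3: at line 3 remove [szt,tplqg] add [hmvm,foa] -> 14 lines: jrk oys vbxk urz hmvm foa vghea vyb maizd kjvdz shfcb wgkp qhcp dluh
Final line count: 14

Answer: 14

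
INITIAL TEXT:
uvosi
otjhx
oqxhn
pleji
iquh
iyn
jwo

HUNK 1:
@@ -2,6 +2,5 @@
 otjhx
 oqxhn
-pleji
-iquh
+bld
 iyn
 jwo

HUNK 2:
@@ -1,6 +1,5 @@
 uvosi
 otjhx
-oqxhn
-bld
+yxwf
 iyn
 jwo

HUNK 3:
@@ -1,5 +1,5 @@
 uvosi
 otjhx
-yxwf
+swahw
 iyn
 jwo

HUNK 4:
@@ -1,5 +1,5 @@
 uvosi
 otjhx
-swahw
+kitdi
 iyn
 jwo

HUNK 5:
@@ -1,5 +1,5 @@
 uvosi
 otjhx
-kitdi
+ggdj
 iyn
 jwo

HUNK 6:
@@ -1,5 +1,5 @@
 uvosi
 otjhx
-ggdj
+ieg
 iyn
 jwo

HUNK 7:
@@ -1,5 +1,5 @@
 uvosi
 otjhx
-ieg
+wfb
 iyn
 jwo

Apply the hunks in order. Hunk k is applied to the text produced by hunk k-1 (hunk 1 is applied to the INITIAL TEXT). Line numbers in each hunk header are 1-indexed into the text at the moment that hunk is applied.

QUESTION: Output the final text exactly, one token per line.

Hunk 1: at line 2 remove [pleji,iquh] add [bld] -> 6 lines: uvosi otjhx oqxhn bld iyn jwo
Hunk 2: at line 1 remove [oqxhn,bld] add [yxwf] -> 5 lines: uvosi otjhx yxwf iyn jwo
Hunk 3: at line 1 remove [yxwf] add [swahw] -> 5 lines: uvosi otjhx swahw iyn jwo
Hunk 4: at line 1 remove [swahw] add [kitdi] -> 5 lines: uvosi otjhx kitdi iyn jwo
Hunk 5: at line 1 remove [kitdi] add [ggdj] -> 5 lines: uvosi otjhx ggdj iyn jwo
Hunk 6: at line 1 remove [ggdj] add [ieg] -> 5 lines: uvosi otjhx ieg iyn jwo
Hunk 7: at line 1 remove [ieg] add [wfb] -> 5 lines: uvosi otjhx wfb iyn jwo

Answer: uvosi
otjhx
wfb
iyn
jwo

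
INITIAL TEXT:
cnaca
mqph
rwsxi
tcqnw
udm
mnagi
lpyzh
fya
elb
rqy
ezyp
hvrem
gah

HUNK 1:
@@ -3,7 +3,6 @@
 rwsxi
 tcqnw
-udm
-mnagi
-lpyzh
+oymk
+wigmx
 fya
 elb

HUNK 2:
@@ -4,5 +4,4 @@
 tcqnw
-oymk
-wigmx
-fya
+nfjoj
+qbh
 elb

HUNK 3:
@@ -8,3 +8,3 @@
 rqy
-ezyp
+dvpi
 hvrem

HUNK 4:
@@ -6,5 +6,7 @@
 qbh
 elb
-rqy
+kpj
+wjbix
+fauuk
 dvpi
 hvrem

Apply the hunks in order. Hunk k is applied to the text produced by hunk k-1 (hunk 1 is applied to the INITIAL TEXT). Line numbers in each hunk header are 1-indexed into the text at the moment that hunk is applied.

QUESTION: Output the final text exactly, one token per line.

Answer: cnaca
mqph
rwsxi
tcqnw
nfjoj
qbh
elb
kpj
wjbix
fauuk
dvpi
hvrem
gah

Derivation:
Hunk 1: at line 3 remove [udm,mnagi,lpyzh] add [oymk,wigmx] -> 12 lines: cnaca mqph rwsxi tcqnw oymk wigmx fya elb rqy ezyp hvrem gah
Hunk 2: at line 4 remove [oymk,wigmx,fya] add [nfjoj,qbh] -> 11 lines: cnaca mqph rwsxi tcqnw nfjoj qbh elb rqy ezyp hvrem gah
Hunk 3: at line 8 remove [ezyp] add [dvpi] -> 11 lines: cnaca mqph rwsxi tcqnw nfjoj qbh elb rqy dvpi hvrem gah
Hunk 4: at line 6 remove [rqy] add [kpj,wjbix,fauuk] -> 13 lines: cnaca mqph rwsxi tcqnw nfjoj qbh elb kpj wjbix fauuk dvpi hvrem gah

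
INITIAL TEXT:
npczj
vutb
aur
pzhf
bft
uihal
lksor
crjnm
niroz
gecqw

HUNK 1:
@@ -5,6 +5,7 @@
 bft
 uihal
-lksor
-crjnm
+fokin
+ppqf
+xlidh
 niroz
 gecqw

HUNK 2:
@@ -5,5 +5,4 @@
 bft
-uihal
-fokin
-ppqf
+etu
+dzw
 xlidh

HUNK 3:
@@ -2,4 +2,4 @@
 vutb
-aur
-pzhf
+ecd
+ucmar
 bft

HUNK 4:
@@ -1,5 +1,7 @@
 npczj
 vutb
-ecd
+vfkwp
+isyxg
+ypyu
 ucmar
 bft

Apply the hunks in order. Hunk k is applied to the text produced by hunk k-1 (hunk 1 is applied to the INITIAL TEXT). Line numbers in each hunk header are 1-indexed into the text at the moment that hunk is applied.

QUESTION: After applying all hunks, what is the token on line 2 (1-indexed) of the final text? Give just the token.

Answer: vutb

Derivation:
Hunk 1: at line 5 remove [lksor,crjnm] add [fokin,ppqf,xlidh] -> 11 lines: npczj vutb aur pzhf bft uihal fokin ppqf xlidh niroz gecqw
Hunk 2: at line 5 remove [uihal,fokin,ppqf] add [etu,dzw] -> 10 lines: npczj vutb aur pzhf bft etu dzw xlidh niroz gecqw
Hunk 3: at line 2 remove [aur,pzhf] add [ecd,ucmar] -> 10 lines: npczj vutb ecd ucmar bft etu dzw xlidh niroz gecqw
Hunk 4: at line 1 remove [ecd] add [vfkwp,isyxg,ypyu] -> 12 lines: npczj vutb vfkwp isyxg ypyu ucmar bft etu dzw xlidh niroz gecqw
Final line 2: vutb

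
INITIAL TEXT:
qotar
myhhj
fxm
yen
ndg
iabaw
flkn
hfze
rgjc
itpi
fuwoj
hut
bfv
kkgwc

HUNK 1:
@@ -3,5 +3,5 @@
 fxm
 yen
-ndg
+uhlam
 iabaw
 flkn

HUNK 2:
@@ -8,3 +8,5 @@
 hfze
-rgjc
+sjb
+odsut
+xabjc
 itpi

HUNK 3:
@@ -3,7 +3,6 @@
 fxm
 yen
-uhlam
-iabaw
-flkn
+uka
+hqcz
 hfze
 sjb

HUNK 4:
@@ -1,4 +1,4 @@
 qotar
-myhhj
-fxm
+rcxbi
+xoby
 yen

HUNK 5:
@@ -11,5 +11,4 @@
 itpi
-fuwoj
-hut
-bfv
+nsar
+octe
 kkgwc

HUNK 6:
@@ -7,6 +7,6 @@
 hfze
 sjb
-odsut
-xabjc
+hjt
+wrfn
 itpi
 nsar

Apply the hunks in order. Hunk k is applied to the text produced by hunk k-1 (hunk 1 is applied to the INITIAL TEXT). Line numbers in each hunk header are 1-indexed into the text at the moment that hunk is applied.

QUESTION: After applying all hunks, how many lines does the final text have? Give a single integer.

Answer: 14

Derivation:
Hunk 1: at line 3 remove [ndg] add [uhlam] -> 14 lines: qotar myhhj fxm yen uhlam iabaw flkn hfze rgjc itpi fuwoj hut bfv kkgwc
Hunk 2: at line 8 remove [rgjc] add [sjb,odsut,xabjc] -> 16 lines: qotar myhhj fxm yen uhlam iabaw flkn hfze sjb odsut xabjc itpi fuwoj hut bfv kkgwc
Hunk 3: at line 3 remove [uhlam,iabaw,flkn] add [uka,hqcz] -> 15 lines: qotar myhhj fxm yen uka hqcz hfze sjb odsut xabjc itpi fuwoj hut bfv kkgwc
Hunk 4: at line 1 remove [myhhj,fxm] add [rcxbi,xoby] -> 15 lines: qotar rcxbi xoby yen uka hqcz hfze sjb odsut xabjc itpi fuwoj hut bfv kkgwc
Hunk 5: at line 11 remove [fuwoj,hut,bfv] add [nsar,octe] -> 14 lines: qotar rcxbi xoby yen uka hqcz hfze sjb odsut xabjc itpi nsar octe kkgwc
Hunk 6: at line 7 remove [odsut,xabjc] add [hjt,wrfn] -> 14 lines: qotar rcxbi xoby yen uka hqcz hfze sjb hjt wrfn itpi nsar octe kkgwc
Final line count: 14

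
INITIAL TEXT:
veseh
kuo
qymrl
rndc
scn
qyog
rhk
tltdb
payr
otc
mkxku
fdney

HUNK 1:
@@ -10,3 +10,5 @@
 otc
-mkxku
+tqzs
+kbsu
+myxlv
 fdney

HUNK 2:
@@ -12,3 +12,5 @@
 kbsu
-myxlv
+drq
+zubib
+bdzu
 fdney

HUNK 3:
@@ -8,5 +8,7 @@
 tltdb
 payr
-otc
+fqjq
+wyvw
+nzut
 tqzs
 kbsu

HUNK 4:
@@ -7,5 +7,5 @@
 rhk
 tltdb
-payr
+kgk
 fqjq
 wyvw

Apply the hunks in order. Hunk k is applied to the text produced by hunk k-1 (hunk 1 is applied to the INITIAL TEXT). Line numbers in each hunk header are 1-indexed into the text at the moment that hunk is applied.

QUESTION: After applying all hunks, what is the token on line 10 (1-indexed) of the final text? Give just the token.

Answer: fqjq

Derivation:
Hunk 1: at line 10 remove [mkxku] add [tqzs,kbsu,myxlv] -> 14 lines: veseh kuo qymrl rndc scn qyog rhk tltdb payr otc tqzs kbsu myxlv fdney
Hunk 2: at line 12 remove [myxlv] add [drq,zubib,bdzu] -> 16 lines: veseh kuo qymrl rndc scn qyog rhk tltdb payr otc tqzs kbsu drq zubib bdzu fdney
Hunk 3: at line 8 remove [otc] add [fqjq,wyvw,nzut] -> 18 lines: veseh kuo qymrl rndc scn qyog rhk tltdb payr fqjq wyvw nzut tqzs kbsu drq zubib bdzu fdney
Hunk 4: at line 7 remove [payr] add [kgk] -> 18 lines: veseh kuo qymrl rndc scn qyog rhk tltdb kgk fqjq wyvw nzut tqzs kbsu drq zubib bdzu fdney
Final line 10: fqjq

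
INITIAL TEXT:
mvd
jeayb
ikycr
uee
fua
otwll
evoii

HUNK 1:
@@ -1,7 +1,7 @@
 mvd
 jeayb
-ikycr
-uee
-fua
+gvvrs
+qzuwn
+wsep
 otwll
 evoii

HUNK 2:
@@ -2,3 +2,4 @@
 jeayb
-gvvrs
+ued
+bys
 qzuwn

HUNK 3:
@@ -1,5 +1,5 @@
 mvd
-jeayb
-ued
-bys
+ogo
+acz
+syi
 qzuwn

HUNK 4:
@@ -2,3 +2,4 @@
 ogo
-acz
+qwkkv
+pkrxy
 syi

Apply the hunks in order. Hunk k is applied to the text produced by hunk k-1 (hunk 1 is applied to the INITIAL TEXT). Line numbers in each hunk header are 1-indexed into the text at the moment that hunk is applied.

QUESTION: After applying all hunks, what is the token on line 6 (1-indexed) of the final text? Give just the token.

Answer: qzuwn

Derivation:
Hunk 1: at line 1 remove [ikycr,uee,fua] add [gvvrs,qzuwn,wsep] -> 7 lines: mvd jeayb gvvrs qzuwn wsep otwll evoii
Hunk 2: at line 2 remove [gvvrs] add [ued,bys] -> 8 lines: mvd jeayb ued bys qzuwn wsep otwll evoii
Hunk 3: at line 1 remove [jeayb,ued,bys] add [ogo,acz,syi] -> 8 lines: mvd ogo acz syi qzuwn wsep otwll evoii
Hunk 4: at line 2 remove [acz] add [qwkkv,pkrxy] -> 9 lines: mvd ogo qwkkv pkrxy syi qzuwn wsep otwll evoii
Final line 6: qzuwn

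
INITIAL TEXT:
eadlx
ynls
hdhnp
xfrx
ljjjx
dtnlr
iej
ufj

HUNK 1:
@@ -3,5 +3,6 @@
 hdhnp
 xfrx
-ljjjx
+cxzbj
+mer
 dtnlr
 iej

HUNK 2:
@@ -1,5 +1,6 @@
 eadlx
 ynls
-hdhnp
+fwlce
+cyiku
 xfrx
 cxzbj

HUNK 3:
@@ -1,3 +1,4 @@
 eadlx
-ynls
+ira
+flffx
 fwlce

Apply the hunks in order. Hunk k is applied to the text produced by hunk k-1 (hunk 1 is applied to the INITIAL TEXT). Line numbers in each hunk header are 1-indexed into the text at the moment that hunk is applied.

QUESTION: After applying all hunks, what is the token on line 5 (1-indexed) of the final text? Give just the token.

Answer: cyiku

Derivation:
Hunk 1: at line 3 remove [ljjjx] add [cxzbj,mer] -> 9 lines: eadlx ynls hdhnp xfrx cxzbj mer dtnlr iej ufj
Hunk 2: at line 1 remove [hdhnp] add [fwlce,cyiku] -> 10 lines: eadlx ynls fwlce cyiku xfrx cxzbj mer dtnlr iej ufj
Hunk 3: at line 1 remove [ynls] add [ira,flffx] -> 11 lines: eadlx ira flffx fwlce cyiku xfrx cxzbj mer dtnlr iej ufj
Final line 5: cyiku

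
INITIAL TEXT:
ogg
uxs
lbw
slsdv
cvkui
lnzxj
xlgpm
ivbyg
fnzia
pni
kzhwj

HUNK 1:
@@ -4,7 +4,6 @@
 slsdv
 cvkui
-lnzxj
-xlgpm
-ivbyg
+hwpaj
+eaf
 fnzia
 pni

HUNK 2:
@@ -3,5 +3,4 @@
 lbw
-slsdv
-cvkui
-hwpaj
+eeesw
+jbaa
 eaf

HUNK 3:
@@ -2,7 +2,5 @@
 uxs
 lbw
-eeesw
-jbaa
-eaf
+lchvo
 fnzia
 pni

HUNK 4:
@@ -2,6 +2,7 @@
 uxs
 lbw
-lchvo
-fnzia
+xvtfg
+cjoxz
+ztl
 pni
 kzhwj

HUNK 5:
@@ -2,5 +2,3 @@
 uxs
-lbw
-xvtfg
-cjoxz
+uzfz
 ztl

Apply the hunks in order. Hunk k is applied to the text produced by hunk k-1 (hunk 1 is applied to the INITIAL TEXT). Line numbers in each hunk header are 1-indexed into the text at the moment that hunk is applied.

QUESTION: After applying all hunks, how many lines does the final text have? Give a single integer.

Answer: 6

Derivation:
Hunk 1: at line 4 remove [lnzxj,xlgpm,ivbyg] add [hwpaj,eaf] -> 10 lines: ogg uxs lbw slsdv cvkui hwpaj eaf fnzia pni kzhwj
Hunk 2: at line 3 remove [slsdv,cvkui,hwpaj] add [eeesw,jbaa] -> 9 lines: ogg uxs lbw eeesw jbaa eaf fnzia pni kzhwj
Hunk 3: at line 2 remove [eeesw,jbaa,eaf] add [lchvo] -> 7 lines: ogg uxs lbw lchvo fnzia pni kzhwj
Hunk 4: at line 2 remove [lchvo,fnzia] add [xvtfg,cjoxz,ztl] -> 8 lines: ogg uxs lbw xvtfg cjoxz ztl pni kzhwj
Hunk 5: at line 2 remove [lbw,xvtfg,cjoxz] add [uzfz] -> 6 lines: ogg uxs uzfz ztl pni kzhwj
Final line count: 6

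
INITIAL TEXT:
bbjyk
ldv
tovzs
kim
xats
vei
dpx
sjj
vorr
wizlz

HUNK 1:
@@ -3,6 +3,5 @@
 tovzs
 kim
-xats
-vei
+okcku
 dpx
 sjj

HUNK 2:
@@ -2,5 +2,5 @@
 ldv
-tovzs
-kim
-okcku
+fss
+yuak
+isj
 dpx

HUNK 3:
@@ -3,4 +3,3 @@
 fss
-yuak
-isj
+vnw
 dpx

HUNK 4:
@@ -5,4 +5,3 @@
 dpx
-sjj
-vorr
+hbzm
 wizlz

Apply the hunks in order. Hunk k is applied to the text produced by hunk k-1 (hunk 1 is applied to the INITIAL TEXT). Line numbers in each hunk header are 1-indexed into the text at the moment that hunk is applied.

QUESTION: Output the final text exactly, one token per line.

Hunk 1: at line 3 remove [xats,vei] add [okcku] -> 9 lines: bbjyk ldv tovzs kim okcku dpx sjj vorr wizlz
Hunk 2: at line 2 remove [tovzs,kim,okcku] add [fss,yuak,isj] -> 9 lines: bbjyk ldv fss yuak isj dpx sjj vorr wizlz
Hunk 3: at line 3 remove [yuak,isj] add [vnw] -> 8 lines: bbjyk ldv fss vnw dpx sjj vorr wizlz
Hunk 4: at line 5 remove [sjj,vorr] add [hbzm] -> 7 lines: bbjyk ldv fss vnw dpx hbzm wizlz

Answer: bbjyk
ldv
fss
vnw
dpx
hbzm
wizlz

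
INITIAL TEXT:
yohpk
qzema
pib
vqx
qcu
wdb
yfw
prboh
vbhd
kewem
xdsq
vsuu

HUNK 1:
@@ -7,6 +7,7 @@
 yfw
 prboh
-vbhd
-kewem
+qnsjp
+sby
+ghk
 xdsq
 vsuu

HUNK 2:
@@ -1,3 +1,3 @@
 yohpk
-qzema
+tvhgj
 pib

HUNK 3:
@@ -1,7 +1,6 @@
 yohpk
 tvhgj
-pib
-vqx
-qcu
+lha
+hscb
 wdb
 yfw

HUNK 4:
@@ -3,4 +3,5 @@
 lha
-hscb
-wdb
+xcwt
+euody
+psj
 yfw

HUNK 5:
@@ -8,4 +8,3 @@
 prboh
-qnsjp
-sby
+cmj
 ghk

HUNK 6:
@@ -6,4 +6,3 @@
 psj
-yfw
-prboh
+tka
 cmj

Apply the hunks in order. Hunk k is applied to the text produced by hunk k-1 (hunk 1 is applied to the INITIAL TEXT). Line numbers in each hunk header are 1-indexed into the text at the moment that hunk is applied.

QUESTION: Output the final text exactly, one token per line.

Answer: yohpk
tvhgj
lha
xcwt
euody
psj
tka
cmj
ghk
xdsq
vsuu

Derivation:
Hunk 1: at line 7 remove [vbhd,kewem] add [qnsjp,sby,ghk] -> 13 lines: yohpk qzema pib vqx qcu wdb yfw prboh qnsjp sby ghk xdsq vsuu
Hunk 2: at line 1 remove [qzema] add [tvhgj] -> 13 lines: yohpk tvhgj pib vqx qcu wdb yfw prboh qnsjp sby ghk xdsq vsuu
Hunk 3: at line 1 remove [pib,vqx,qcu] add [lha,hscb] -> 12 lines: yohpk tvhgj lha hscb wdb yfw prboh qnsjp sby ghk xdsq vsuu
Hunk 4: at line 3 remove [hscb,wdb] add [xcwt,euody,psj] -> 13 lines: yohpk tvhgj lha xcwt euody psj yfw prboh qnsjp sby ghk xdsq vsuu
Hunk 5: at line 8 remove [qnsjp,sby] add [cmj] -> 12 lines: yohpk tvhgj lha xcwt euody psj yfw prboh cmj ghk xdsq vsuu
Hunk 6: at line 6 remove [yfw,prboh] add [tka] -> 11 lines: yohpk tvhgj lha xcwt euody psj tka cmj ghk xdsq vsuu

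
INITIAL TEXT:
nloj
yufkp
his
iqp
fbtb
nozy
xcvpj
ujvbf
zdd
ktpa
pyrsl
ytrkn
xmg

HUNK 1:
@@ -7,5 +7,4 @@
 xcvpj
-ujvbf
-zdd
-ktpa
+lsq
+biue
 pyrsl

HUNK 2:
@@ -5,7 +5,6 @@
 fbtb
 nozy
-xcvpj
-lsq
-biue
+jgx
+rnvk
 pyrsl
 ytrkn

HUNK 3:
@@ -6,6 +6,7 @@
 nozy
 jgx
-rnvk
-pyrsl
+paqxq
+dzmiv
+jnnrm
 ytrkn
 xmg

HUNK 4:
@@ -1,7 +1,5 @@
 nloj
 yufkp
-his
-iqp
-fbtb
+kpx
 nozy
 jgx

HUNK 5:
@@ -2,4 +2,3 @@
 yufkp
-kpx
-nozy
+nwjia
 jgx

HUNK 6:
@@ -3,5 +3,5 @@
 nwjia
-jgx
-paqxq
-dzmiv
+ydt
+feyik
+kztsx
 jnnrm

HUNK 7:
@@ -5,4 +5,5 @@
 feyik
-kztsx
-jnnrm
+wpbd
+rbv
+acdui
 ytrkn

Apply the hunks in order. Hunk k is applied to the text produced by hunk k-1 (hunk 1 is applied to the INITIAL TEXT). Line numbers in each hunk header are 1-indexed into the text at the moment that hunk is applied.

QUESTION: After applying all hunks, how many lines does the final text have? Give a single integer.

Answer: 10

Derivation:
Hunk 1: at line 7 remove [ujvbf,zdd,ktpa] add [lsq,biue] -> 12 lines: nloj yufkp his iqp fbtb nozy xcvpj lsq biue pyrsl ytrkn xmg
Hunk 2: at line 5 remove [xcvpj,lsq,biue] add [jgx,rnvk] -> 11 lines: nloj yufkp his iqp fbtb nozy jgx rnvk pyrsl ytrkn xmg
Hunk 3: at line 6 remove [rnvk,pyrsl] add [paqxq,dzmiv,jnnrm] -> 12 lines: nloj yufkp his iqp fbtb nozy jgx paqxq dzmiv jnnrm ytrkn xmg
Hunk 4: at line 1 remove [his,iqp,fbtb] add [kpx] -> 10 lines: nloj yufkp kpx nozy jgx paqxq dzmiv jnnrm ytrkn xmg
Hunk 5: at line 2 remove [kpx,nozy] add [nwjia] -> 9 lines: nloj yufkp nwjia jgx paqxq dzmiv jnnrm ytrkn xmg
Hunk 6: at line 3 remove [jgx,paqxq,dzmiv] add [ydt,feyik,kztsx] -> 9 lines: nloj yufkp nwjia ydt feyik kztsx jnnrm ytrkn xmg
Hunk 7: at line 5 remove [kztsx,jnnrm] add [wpbd,rbv,acdui] -> 10 lines: nloj yufkp nwjia ydt feyik wpbd rbv acdui ytrkn xmg
Final line count: 10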